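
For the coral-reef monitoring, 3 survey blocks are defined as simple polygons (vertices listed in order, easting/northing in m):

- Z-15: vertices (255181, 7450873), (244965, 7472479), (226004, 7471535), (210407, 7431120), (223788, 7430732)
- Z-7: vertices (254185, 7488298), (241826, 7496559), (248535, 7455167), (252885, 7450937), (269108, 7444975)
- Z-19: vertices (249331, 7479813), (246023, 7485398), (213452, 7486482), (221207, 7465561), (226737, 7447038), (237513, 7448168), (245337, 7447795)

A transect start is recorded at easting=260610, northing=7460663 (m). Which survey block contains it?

Cast a ray rightward from (260610, 7460663). For each polygon, the edges (by vertex number in listed order) whose endpoints lie on opposite sides of northing = 7460663, where each meets that height, and whether that is right or left of the point:
Z-15: 1–2 at easting≈250552.0 (left), 3–4 at easting≈221808.3 (left) → 0 crossings.
Z-7: 2–3 at easting≈247644.2 (left), 5–1 at easting≈263704.1 (right) → 1 crossing.
Z-19: 4–5 at easting≈222669.3 (left), 7–1 at easting≈246942.2 (left) → 0 crossings.
Only Z-7 has an odd count, so the point is inside Z-7.

Z-7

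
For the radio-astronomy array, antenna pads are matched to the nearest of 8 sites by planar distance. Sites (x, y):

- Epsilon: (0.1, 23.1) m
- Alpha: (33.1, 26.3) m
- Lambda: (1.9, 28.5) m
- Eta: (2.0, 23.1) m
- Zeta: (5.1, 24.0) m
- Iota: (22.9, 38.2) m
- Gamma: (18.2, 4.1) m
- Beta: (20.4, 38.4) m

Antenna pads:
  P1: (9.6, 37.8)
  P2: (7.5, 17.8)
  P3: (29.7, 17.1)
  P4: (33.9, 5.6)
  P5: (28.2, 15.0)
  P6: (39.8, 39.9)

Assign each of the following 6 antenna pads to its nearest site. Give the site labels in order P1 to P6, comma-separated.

Beta, Zeta, Alpha, Gamma, Alpha, Alpha

P1 → Beta (d²=117.00)
P2 → Zeta (d²=44.20)
P3 → Alpha (d²=96.20)
P4 → Gamma (d²=248.74)
P5 → Alpha (d²=151.70)
P6 → Alpha (d²=229.85)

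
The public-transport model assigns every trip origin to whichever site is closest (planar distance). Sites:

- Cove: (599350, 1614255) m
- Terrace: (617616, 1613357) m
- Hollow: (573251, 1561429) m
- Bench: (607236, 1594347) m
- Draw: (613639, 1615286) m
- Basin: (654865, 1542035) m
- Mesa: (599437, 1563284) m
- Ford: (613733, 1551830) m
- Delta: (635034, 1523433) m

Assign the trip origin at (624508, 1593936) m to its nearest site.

Squared distances to each site:
Cove: 1045786725.000; Terrace: 424674905.000; Hollow: 3683985098.000; Bench: 298490905.000; Draw: 573957661.000; Basin: 3615261250.000; Mesa: 1568100145.000; Ford: 1889015861.000; Delta: 5081469685.000.
Minimum at Bench.

Bench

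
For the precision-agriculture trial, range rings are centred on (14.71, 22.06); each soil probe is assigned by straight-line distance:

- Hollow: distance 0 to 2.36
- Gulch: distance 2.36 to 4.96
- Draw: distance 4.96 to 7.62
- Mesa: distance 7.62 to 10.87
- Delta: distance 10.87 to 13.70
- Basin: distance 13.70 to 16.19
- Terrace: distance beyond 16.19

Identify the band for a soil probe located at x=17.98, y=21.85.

Gulch

Distance = √((17.98−14.71)² + (21.85−22.06)²) = √(10.693 + 0.044) = 3.277.
2.36 ≤ 3.277 < 4.96 → Gulch.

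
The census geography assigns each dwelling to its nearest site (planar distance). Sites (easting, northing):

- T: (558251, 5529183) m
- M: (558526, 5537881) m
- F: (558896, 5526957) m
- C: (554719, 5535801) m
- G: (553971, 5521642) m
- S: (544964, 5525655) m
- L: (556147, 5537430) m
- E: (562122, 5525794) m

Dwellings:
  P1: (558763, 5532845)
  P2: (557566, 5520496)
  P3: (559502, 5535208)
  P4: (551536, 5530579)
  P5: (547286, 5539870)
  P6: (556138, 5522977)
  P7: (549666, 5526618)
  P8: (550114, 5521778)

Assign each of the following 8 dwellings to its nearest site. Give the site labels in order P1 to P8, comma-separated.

P1 → T (d²=13672388.00)
P2 → G (d²=14237341.00)
P3 → M (d²=8097505.00)
P4 → C (d²=37400773.00)
P5 → C (d²=71806250.00)
P6 → G (d²=6478114.00)
P7 → S (d²=23036173.00)
P8 → G (d²=14894945.00)

T, G, M, C, C, G, S, G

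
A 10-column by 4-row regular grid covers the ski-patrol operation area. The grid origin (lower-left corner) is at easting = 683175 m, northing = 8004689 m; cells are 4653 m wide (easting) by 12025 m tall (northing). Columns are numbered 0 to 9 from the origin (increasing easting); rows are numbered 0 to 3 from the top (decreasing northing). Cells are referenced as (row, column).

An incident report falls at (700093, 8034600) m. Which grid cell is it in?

(1, 3)

Column index: ⌊(700093 − 683175) / 4653⌋ = ⌊3.636⌋ = 3
Row offset from origin: ⌊(8034600 − 8004689) / 12025⌋ = ⌊2.487⌋ = 2 → row 1 (counted from top)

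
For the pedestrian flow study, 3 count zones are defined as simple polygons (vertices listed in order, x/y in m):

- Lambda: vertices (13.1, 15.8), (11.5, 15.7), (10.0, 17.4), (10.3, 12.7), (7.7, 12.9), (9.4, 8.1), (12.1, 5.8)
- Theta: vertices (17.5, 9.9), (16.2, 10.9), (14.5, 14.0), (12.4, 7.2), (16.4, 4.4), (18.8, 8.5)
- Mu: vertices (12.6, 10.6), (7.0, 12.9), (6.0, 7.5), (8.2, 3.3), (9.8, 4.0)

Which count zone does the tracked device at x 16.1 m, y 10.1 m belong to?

Cast a ray rightward from (16.1, 10.1). For each polygon, the edges (by vertex number in listed order) whose endpoints lie on opposite sides of y = 10.1, where each meets that height, and whether that is right or left of the point:
Lambda: 5–6 at x≈8.69 (left), 7–1 at x≈12.53 (left) → 0 crossings.
Theta: 1–2 at x≈17.24 (right), 3–4 at x≈13.30 (left) → 1 crossing.
Mu: 2–3 at x≈6.48 (left), 5–1 at x≈12.39 (left) → 0 crossings.
Only Theta has an odd count, so the point is inside Theta.

Theta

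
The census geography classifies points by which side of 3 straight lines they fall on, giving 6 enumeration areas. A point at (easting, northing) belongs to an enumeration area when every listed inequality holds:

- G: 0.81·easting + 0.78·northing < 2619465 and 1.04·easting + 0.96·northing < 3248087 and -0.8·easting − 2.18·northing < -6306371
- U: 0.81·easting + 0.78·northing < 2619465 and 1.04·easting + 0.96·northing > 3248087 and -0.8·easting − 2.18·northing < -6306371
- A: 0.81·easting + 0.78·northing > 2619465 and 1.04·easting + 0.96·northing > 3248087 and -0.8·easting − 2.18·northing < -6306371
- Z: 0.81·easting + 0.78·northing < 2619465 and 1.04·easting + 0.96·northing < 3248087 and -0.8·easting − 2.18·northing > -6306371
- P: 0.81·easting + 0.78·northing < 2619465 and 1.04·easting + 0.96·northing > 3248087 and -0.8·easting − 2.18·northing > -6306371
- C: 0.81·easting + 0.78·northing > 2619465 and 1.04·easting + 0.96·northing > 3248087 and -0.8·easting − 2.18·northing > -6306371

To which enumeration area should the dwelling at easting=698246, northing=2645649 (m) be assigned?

0.81·698246 + 0.78·2645649 = 2629185.480, which is > 2619465
1.04·698246 + 0.96·2645649 = 3265998.880, which is > 3248087
-0.8·698246 − 2.18·2645649 = -6326111.620, which is < -6306371
This sign pattern matches A.

A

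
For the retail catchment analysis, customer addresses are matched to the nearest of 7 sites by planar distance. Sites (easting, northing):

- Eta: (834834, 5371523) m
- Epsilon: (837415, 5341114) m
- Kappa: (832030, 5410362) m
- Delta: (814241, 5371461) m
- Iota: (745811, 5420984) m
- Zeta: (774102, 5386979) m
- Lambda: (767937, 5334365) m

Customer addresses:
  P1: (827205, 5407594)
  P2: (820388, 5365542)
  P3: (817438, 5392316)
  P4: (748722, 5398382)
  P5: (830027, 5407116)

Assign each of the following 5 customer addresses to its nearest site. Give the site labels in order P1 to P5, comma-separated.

Kappa, Delta, Delta, Iota, Kappa

P1 → Kappa (d²=30942449.00)
P2 → Delta (d²=72820170.00)
P3 → Delta (d²=445151834.00)
P4 → Iota (d²=519324325.00)
P5 → Kappa (d²=14548525.00)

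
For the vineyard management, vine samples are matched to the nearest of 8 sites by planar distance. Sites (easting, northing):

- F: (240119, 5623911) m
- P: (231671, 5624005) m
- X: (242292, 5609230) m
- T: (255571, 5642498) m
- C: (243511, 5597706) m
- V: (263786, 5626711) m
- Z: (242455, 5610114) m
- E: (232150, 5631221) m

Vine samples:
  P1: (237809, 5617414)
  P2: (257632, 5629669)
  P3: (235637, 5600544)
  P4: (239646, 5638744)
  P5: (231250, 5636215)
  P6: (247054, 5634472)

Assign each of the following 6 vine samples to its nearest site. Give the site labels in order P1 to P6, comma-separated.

P1 → F (d²=47547109.00)
P2 → V (d²=46621480.00)
P3 → C (d²=70054120.00)
P4 → E (d²=112785545.00)
P5 → E (d²=25750036.00)
P6 → T (d²=136955965.00)

F, V, C, E, E, T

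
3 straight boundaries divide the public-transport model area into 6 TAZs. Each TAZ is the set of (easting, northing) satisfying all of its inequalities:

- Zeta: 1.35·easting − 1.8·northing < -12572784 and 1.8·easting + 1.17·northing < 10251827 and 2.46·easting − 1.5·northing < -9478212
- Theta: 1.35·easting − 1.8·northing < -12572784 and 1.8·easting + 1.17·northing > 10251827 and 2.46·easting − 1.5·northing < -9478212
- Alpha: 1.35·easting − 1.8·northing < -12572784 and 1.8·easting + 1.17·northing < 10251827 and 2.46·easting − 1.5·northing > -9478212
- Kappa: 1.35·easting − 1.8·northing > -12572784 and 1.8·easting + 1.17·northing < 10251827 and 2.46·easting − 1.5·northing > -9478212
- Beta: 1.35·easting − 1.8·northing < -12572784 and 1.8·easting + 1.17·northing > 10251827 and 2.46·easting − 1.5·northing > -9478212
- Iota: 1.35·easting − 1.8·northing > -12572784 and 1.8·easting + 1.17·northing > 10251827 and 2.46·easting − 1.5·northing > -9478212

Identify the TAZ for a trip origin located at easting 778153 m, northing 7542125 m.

1.35·778153 − 1.8·7542125 = -12525318.450, which is > -12572784
1.8·778153 + 1.17·7542125 = 10224961.650, which is < 10251827
2.46·778153 − 1.5·7542125 = -9398931.120, which is > -9478212
This sign pattern matches Kappa.

Kappa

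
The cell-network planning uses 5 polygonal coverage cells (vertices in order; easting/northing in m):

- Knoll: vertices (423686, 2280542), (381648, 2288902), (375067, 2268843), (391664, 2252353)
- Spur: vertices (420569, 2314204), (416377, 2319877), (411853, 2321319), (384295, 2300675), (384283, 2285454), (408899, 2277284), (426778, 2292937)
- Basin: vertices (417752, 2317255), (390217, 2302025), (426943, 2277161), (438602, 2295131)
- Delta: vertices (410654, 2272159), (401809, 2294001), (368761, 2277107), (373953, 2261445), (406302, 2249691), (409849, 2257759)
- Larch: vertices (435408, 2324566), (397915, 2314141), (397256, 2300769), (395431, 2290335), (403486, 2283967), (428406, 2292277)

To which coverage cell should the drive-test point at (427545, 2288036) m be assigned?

Basin

Cast a ray rightward from (427545, 2288036). For each polygon, the edges (by vertex number in listed order) whose endpoints lie on opposite sides of northing = 2288036, where each meets that height, and whether that is right or left of the point:
Knoll: 1–2 at easting≈386002.7 (left), 2–3 at easting≈381363.9 (left) → 0 crossings.
Spur: 4–5 at easting≈384285.0 (left), 6–7 at easting≈421180.0 (left) → 0 crossings.
Basin: 2–3 at easting≈410879.8 (left), 3–4 at easting≈433998.7 (right) → 1 crossing.
Delta: 1–2 at easting≈404224.5 (left), 2–3 at easting≈390140.3 (left) → 0 crossings.
Larch: 4–5 at easting≈398339.0 (left), 5–6 at easting≈415688.1 (left) → 0 crossings.
Only Basin has an odd count, so the point is inside Basin.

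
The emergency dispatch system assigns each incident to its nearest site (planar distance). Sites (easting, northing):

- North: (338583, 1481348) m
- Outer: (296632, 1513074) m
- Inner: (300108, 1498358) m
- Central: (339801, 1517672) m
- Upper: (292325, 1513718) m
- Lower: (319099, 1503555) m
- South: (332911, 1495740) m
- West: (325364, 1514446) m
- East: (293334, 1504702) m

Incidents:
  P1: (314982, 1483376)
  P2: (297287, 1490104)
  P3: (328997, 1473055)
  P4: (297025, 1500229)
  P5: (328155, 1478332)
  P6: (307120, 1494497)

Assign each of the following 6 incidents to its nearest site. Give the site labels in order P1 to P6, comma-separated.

Lower, Inner, North, Inner, North, Inner

P1 → Lower (d²=424141730.00)
P2 → Inner (d²=76086557.00)
P3 → North (d²=160665245.00)
P4 → Inner (d²=13005530.00)
P5 → North (d²=117839440.00)
P6 → Inner (d²=64075465.00)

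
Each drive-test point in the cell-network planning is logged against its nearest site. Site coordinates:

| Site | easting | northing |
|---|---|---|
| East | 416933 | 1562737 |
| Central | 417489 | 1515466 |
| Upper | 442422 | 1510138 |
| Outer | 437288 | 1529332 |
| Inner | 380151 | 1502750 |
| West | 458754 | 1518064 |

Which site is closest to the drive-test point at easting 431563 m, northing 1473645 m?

Squared distances to each site:
East: 8151421364.000; Central: 1947073517.000; Upper: 1449656930.000; Outer: 3133817594.000; Inner: 3490294769.000; West: 2712398042.000.
Minimum at Upper.

Upper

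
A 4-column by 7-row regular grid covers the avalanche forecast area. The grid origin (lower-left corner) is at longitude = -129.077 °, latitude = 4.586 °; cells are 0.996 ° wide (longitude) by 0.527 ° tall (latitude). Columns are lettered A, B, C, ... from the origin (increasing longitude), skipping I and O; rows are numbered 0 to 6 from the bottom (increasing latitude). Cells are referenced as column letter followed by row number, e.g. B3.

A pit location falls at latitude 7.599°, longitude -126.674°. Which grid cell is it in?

C5

Column index: ⌊(-126.674 − -129.077) / 0.996⌋ = ⌊2.413⌋ = 2 → column C
Row offset from origin: ⌊(7.599 − 4.586) / 0.527⌋ = ⌊5.717⌋ = 5 → row 5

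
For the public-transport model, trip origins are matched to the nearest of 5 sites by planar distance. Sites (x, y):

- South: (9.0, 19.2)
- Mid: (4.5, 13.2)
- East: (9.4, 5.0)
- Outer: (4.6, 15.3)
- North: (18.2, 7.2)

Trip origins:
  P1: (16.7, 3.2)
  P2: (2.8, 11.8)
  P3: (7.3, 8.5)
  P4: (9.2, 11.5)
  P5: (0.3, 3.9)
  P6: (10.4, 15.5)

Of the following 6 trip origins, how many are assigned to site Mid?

2

P1 → North
P2 → Mid
P3 → East
P4 → Mid
P5 → East
P6 → South
2 of the 6 go to Mid.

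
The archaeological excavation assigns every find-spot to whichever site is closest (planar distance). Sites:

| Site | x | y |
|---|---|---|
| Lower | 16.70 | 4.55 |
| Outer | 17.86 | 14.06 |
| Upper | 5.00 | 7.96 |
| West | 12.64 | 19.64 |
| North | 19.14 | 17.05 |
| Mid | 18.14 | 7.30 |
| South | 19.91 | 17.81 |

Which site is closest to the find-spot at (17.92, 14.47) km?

Outer

Squared distances to each site:
Lower: 99.895; Outer: 0.172; Upper: 209.307; West: 54.607; North: 8.145; Mid: 51.457; South: 15.116.
Minimum at Outer.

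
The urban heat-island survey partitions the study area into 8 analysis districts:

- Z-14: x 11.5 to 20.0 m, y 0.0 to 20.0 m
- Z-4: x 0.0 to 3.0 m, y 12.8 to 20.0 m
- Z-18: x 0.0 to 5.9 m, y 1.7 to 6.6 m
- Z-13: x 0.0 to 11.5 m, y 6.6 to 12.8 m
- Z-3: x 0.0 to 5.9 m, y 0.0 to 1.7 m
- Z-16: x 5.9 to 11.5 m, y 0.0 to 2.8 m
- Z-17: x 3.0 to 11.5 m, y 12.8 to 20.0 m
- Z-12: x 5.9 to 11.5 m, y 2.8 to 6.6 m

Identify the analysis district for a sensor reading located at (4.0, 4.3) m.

Z-18

The point has x = 4.0 and y = 4.3.
Only Z-18 satisfies 0.0 ≤ x ≤ 5.9 and 1.7 ≤ y ≤ 6.6.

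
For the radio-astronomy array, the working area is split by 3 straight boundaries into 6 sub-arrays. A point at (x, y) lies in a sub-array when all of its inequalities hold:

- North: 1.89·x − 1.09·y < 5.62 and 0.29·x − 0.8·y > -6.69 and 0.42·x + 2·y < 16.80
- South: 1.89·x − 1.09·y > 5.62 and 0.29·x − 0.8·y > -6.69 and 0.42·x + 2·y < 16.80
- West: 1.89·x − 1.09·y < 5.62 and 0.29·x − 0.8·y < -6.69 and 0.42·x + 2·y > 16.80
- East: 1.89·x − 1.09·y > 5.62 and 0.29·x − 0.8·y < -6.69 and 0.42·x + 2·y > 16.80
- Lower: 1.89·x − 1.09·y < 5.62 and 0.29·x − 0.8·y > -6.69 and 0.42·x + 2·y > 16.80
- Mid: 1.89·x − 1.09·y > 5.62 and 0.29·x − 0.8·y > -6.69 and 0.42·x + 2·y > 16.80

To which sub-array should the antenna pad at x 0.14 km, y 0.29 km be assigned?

North

1.89·0.14 − 1.09·0.29 = -0.051, which is < 5.62
0.29·0.14 − 0.8·0.29 = -0.191, which is > -6.69
0.42·0.14 + 2·0.29 = 0.639, which is < 16.80
This sign pattern matches North.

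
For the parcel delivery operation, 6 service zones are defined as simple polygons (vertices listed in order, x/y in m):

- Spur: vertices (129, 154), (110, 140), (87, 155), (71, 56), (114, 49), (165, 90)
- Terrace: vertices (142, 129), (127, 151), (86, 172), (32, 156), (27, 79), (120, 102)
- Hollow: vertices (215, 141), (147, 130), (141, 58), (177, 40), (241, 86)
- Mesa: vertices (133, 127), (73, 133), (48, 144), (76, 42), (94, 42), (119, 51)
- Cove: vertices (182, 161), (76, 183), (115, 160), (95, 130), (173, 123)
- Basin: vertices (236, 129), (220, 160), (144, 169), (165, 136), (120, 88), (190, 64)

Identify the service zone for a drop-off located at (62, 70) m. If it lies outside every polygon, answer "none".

Cast a ray rightward from (62, 70). For each polygon, the edges (by vertex number in listed order) whose endpoints lie on opposite sides of y = 70, where each meets that height, and whether that is right or left of the point:
Spur: 3–4 at x≈73.3 (right), 5–6 at x≈140.1 (right) → 2 crossings.
Terrace: no edge straddles that height → 0 crossings.
Hollow: 2–3 at x≈142.0 (right), 4–5 at x≈218.7 (right) → 2 crossings.
Mesa: 3–4 at x≈68.3 (right), 6–1 at x≈122.5 (right) → 2 crossings.
Cove: no edge straddles that height → 0 crossings.
Basin: 5–6 at x≈172.5 (right), 6–1 at x≈194.2 (right) → 2 crossings.
All counts are even, so the point lies outside every listed polygon.

none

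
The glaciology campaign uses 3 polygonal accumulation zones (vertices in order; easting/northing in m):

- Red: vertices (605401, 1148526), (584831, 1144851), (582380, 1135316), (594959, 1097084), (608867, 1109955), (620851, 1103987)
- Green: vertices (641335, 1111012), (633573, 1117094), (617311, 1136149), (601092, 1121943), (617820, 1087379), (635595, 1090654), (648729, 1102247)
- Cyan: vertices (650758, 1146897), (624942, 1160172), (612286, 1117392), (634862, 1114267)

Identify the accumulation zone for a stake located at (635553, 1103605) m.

Green

Cast a ray rightward from (635553, 1103605). For each polygon, the edges (by vertex number in listed order) whose endpoints lie on opposite sides of northing = 1103605, where each meets that height, and whether that is right or left of the point:
Red: 3–4 at easting≈592813.5 (left), 4–5 at easting≈602005.4 (left) → 0 crossings.
Green: 4–5 at easting≈609967.1 (left), 7–1 at easting≈647583.4 (right) → 1 crossing.
Cyan: no edge straddles that height → 0 crossings.
Only Green has an odd count, so the point is inside Green.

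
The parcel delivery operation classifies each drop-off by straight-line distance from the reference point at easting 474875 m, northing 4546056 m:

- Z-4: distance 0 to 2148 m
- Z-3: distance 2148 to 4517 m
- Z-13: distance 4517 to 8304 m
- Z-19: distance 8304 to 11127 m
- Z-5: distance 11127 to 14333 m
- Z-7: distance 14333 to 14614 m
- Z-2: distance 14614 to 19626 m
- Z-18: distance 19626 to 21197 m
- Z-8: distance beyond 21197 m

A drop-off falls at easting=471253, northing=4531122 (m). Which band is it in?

Z-2

Distance = √((471253−474875)² + (4531122−4546056)²) = √(13118884.000 + 223024356.000) = 15366.953 m.
14614 ≤ 15366.953 < 19626 → Z-2.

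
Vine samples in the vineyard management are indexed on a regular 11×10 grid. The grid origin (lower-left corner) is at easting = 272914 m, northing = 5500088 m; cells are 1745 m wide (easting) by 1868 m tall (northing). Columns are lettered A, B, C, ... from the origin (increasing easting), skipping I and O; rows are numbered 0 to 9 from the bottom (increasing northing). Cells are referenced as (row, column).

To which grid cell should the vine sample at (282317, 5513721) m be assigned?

Column index: ⌊(282317 − 272914) / 1745⌋ = ⌊5.389⌋ = 5 → column F
Row offset from origin: ⌊(5513721 − 5500088) / 1868⌋ = ⌊7.298⌋ = 7 → row 7

(7, F)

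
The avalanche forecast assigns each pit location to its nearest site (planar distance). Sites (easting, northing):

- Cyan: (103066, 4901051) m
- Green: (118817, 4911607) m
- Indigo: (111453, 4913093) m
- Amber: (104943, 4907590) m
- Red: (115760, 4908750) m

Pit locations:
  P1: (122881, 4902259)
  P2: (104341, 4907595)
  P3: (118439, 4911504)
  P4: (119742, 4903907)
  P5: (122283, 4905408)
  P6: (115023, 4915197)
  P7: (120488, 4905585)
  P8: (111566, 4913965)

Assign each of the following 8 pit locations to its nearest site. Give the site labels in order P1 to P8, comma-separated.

P1 → Red (d²=92841722.00)
P2 → Amber (d²=362429.00)
P3 → Green (d²=153493.00)
P4 → Red (d²=39310973.00)
P5 → Green (d²=50440757.00)
P6 → Indigo (d²=17171716.00)
P7 → Red (d²=32371209.00)
P8 → Indigo (d²=773153.00)

Red, Amber, Green, Red, Green, Indigo, Red, Indigo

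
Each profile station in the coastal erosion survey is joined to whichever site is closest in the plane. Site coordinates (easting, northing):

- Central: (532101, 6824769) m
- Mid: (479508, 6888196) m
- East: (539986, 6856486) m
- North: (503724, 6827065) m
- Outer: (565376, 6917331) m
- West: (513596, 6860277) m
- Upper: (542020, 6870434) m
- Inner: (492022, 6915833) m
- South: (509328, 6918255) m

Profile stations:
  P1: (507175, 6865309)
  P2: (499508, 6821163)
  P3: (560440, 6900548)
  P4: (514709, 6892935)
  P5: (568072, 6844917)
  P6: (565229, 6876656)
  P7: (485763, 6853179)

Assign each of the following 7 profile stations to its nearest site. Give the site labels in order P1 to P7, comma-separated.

P1 → West (d²=66550265.00)
P2 → North (d²=52608260.00)
P3 → Outer (d²=306033185.00)
P4 → South (d²=670057561.00)
P5 → East (d²=922665157.00)
P6 → Upper (d²=577370965.00)
P7 → West (d²=825057493.00)

West, North, Outer, South, East, Upper, West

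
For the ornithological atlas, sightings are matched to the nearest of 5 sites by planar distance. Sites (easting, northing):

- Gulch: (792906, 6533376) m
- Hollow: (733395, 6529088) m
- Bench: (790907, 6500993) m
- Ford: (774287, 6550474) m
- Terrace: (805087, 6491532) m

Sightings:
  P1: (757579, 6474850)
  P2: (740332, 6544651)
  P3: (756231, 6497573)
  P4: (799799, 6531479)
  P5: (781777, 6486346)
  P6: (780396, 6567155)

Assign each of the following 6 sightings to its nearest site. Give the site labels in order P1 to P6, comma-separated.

P1 → Bench (d²=1794212033.00)
P2 → Hollow (d²=290328938.00)
P3 → Bench (d²=1214121376.00)
P4 → Gulch (d²=51112058.00)
P5 → Bench (d²=297891509.00)
P6 → Ford (d²=315575642.00)

Bench, Hollow, Bench, Gulch, Bench, Ford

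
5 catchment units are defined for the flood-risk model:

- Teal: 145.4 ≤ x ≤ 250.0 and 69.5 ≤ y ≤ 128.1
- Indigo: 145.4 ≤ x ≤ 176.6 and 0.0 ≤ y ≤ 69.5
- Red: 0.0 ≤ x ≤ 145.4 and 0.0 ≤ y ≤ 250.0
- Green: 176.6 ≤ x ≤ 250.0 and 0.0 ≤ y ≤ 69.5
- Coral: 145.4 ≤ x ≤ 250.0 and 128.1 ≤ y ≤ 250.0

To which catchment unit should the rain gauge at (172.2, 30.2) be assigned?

The point has x = 172.2 and y = 30.2.
Only Indigo satisfies 145.4 ≤ x ≤ 176.6 and 0.0 ≤ y ≤ 69.5.

Indigo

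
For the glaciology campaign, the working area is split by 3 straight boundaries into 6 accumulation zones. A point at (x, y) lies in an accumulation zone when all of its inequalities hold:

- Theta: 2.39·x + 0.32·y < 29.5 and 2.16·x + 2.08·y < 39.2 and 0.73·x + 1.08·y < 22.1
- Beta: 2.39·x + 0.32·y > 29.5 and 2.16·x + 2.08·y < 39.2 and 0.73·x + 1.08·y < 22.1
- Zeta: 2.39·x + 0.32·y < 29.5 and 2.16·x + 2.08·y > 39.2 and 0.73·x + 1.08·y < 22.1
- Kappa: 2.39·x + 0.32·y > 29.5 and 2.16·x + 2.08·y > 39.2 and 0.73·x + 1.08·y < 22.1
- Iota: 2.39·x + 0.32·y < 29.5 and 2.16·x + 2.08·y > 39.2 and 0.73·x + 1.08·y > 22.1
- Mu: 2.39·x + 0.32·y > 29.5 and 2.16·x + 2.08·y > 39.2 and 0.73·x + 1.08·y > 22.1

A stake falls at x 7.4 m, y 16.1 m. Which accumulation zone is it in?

2.39·7.4 + 0.32·16.1 = 22.838, which is < 29.5
2.16·7.4 + 2.08·16.1 = 49.472, which is > 39.2
0.73·7.4 + 1.08·16.1 = 22.790, which is > 22.1
This sign pattern matches Iota.

Iota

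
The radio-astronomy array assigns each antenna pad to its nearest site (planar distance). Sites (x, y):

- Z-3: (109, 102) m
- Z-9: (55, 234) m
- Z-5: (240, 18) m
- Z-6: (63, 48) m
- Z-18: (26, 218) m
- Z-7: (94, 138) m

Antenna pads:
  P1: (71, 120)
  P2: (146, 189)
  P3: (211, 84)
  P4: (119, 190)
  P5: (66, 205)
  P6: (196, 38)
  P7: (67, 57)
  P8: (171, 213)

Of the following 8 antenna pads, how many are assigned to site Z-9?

P1 → Z-7
P2 → Z-7
P3 → Z-5
P4 → Z-7
P5 → Z-9
P6 → Z-5
P7 → Z-6
P8 → Z-7
1 of the 8 goes to Z-9.

1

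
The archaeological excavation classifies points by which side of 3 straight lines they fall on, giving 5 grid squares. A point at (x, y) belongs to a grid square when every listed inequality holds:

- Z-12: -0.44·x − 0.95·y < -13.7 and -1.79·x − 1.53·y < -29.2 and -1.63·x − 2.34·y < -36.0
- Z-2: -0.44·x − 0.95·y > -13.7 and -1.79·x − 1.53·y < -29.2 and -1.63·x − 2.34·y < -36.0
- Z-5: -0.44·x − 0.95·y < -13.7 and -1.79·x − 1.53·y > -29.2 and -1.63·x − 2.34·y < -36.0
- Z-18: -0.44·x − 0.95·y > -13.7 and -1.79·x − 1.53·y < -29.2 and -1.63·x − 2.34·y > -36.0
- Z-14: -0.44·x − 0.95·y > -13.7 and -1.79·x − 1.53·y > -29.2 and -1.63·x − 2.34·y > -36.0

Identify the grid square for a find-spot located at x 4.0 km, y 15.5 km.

Z-12

-0.44·4.0 − 0.95·15.5 = -16.485, which is < -13.7
-1.79·4.0 − 1.53·15.5 = -30.875, which is < -29.2
-1.63·4.0 − 2.34·15.5 = -42.790, which is < -36.0
This sign pattern matches Z-12.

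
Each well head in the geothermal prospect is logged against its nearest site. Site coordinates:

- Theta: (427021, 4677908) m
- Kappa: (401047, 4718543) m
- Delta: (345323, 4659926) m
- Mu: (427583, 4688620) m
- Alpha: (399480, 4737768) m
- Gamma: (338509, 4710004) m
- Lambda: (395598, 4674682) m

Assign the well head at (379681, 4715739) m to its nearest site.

Kappa

Squared distances to each site:
Theta: 3672260161.000; Kappa: 464368372.000; Delta: 4295563133.000; Mu: 3030041765.000; Alpha: 877277242.000; Gamma: 1728023809.000; Lambda: 1939028138.000.
Minimum at Kappa.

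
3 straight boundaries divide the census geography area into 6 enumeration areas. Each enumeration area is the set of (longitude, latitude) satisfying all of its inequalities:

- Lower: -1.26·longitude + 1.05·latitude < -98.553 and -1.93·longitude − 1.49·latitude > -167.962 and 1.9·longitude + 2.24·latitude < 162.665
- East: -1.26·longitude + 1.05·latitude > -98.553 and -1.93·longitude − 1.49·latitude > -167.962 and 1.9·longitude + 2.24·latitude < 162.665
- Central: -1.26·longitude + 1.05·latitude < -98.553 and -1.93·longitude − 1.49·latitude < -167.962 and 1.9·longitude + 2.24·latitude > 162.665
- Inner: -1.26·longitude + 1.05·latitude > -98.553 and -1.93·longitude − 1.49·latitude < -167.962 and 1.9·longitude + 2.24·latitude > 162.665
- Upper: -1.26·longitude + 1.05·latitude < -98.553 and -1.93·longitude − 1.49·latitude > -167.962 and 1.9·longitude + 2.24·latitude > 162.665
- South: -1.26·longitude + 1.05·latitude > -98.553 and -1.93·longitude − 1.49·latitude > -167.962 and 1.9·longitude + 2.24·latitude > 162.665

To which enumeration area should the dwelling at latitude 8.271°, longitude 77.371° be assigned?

South

-1.26·77.371 + 1.05·8.271 = -88.803, which is > -98.553
-1.93·77.371 − 1.49·8.271 = -161.650, which is > -167.962
1.9·77.371 + 2.24·8.271 = 165.532, which is > 162.665
This sign pattern matches South.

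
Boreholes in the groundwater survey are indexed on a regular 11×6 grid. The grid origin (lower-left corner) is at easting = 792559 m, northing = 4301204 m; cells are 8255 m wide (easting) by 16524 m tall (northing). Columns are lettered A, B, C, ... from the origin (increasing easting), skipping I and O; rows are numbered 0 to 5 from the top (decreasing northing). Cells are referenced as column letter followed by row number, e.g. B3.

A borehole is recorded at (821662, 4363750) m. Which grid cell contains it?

Column index: ⌊(821662 − 792559) / 8255⌋ = ⌊3.525⌋ = 3 → column D
Row offset from origin: ⌊(4363750 − 4301204) / 16524⌋ = ⌊3.785⌋ = 3 → row 2 (counted from top)

D2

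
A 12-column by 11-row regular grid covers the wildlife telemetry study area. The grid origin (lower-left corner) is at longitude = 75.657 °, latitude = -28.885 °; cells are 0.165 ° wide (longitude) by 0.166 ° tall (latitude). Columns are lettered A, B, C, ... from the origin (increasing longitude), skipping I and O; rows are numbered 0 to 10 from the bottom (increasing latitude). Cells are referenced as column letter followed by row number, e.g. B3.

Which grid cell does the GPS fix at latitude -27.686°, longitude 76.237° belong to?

Column index: ⌊(76.237 − 75.657) / 0.165⌋ = ⌊3.515⌋ = 3 → column D
Row offset from origin: ⌊(-27.686 − -28.885) / 0.166⌋ = ⌊7.223⌋ = 7 → row 7

D7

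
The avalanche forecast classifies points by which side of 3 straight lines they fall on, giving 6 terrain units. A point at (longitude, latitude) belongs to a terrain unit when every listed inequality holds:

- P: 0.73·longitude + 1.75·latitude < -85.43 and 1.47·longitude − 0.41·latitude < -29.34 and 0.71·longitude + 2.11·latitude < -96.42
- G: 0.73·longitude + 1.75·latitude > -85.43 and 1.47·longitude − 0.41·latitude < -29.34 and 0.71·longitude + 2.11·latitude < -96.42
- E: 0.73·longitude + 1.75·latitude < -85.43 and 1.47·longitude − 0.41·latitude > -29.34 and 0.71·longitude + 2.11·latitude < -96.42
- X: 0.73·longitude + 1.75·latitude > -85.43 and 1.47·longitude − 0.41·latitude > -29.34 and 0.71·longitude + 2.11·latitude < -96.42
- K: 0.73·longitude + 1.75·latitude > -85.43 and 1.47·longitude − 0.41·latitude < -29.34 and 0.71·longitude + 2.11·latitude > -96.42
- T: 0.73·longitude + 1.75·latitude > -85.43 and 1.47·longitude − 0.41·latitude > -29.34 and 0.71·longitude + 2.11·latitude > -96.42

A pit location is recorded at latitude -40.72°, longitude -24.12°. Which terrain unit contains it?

E

0.73·-24.12 + 1.75·-40.72 = -88.868, which is < -85.43
1.47·-24.12 − 0.41·-40.72 = -18.761, which is > -29.34
0.71·-24.12 + 2.11·-40.72 = -103.044, which is < -96.42
This sign pattern matches E.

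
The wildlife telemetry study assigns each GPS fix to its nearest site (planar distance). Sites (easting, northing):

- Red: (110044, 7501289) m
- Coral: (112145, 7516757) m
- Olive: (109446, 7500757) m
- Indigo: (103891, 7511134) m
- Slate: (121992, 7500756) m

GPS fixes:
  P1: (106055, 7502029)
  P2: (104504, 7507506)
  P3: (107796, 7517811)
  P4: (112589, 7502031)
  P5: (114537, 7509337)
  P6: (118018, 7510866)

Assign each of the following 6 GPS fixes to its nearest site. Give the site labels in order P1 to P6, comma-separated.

Olive, Indigo, Coral, Red, Coral, Coral

P1 → Olive (d²=13116865.00)
P2 → Indigo (d²=13538153.00)
P3 → Coral (d²=20024717.00)
P4 → Red (d²=7027589.00)
P5 → Coral (d²=60778064.00)
P6 → Coral (d²=69196010.00)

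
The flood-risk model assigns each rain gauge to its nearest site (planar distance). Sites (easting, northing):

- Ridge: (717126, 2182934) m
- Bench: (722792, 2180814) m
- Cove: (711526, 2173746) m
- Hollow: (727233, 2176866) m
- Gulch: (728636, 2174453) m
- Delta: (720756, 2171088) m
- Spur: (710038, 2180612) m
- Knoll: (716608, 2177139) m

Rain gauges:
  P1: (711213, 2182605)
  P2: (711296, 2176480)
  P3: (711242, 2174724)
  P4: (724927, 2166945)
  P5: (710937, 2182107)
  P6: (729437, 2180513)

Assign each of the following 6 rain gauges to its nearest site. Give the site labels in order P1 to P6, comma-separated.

Spur, Cove, Cove, Delta, Spur, Hollow

P1 → Spur (d²=5352674.00)
P2 → Cove (d²=7527656.00)
P3 → Cove (d²=1037140.00)
P4 → Delta (d²=34561690.00)
P5 → Spur (d²=3043226.00)
P6 → Hollow (d²=18158225.00)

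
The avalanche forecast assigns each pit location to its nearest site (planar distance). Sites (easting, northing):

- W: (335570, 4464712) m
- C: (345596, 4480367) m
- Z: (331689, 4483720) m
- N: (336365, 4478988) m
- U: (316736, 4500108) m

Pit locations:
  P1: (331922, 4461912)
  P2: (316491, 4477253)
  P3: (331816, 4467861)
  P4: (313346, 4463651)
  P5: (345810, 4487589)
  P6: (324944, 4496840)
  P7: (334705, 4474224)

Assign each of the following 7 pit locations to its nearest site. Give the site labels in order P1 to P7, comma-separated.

W, Z, W, W, C, U, N

P1 → W (d²=21147904.00)
P2 → Z (d²=272801293.00)
P3 → W (d²=24008717.00)
P4 → W (d²=495031897.00)
P5 → C (d²=52203080.00)
P6 → U (d²=78051088.00)
P7 → N (d²=25451296.00)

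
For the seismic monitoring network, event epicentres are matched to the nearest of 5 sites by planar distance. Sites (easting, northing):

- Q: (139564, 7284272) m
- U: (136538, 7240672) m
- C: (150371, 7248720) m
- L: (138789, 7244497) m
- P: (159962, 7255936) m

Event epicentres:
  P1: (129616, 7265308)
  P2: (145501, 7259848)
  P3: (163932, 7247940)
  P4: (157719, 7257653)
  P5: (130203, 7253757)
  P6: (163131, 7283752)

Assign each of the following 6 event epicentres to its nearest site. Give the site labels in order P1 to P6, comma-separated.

Q, C, P, P, L, Q

P1 → Q (d²=458596000.00)
P2 → C (d²=147549284.00)
P3 → P (d²=79696916.00)
P4 → P (d²=7979138.00)
P5 → L (d²=159466996.00)
P6 → Q (d²=555673889.00)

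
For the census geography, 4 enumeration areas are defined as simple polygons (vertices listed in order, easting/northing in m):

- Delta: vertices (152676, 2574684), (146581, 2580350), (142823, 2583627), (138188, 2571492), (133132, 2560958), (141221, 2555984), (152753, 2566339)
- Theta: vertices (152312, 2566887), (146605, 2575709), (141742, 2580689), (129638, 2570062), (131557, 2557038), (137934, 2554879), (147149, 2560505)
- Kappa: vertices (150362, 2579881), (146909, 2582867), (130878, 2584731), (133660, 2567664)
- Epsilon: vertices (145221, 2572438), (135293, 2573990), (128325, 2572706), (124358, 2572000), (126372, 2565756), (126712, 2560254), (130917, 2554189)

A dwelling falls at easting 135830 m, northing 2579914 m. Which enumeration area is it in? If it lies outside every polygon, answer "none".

Cast a ray rightward from (135830, 2579914). For each polygon, the edges (by vertex number in listed order) whose endpoints lie on opposite sides of northing = 2579914, where each meets that height, and whether that is right or left of the point:
Delta: 1–2 at easting≈147050.0 (right), 3–4 at easting≈141404.8 (right) → 2 crossings.
Theta: 2–3 at easting≈142498.8 (right), 3–4 at easting≈140859.3 (right) → 2 crossings.
Kappa: 1–2 at easting≈150323.8 (right), 3–4 at easting≈131663.2 (left) → 1 crossing.
Epsilon: no edge straddles that height → 0 crossings.
Only Kappa has an odd count, so the point is inside Kappa.

Kappa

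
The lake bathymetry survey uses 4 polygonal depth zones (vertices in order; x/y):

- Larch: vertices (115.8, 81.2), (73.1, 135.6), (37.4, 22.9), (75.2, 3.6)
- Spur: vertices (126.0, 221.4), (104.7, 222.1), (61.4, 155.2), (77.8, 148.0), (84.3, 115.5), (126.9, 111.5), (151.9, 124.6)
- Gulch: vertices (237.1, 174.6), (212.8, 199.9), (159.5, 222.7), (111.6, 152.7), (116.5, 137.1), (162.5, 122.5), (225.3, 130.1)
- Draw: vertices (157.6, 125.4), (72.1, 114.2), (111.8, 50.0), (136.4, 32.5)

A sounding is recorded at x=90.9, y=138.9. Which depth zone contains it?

Cast a ray rightward from (90.9, 138.9). For each polygon, the edges (by vertex number in listed order) whose endpoints lie on opposite sides of y = 138.9, where each meets that height, and whether that is right or left of the point:
Larch: no edge straddles that height → 0 crossings.
Spur: 4–5 at x≈79.62 (left), 7–1 at x≈148.07 (right) → 1 crossing.
Gulch: 4–5 at x≈115.93 (right), 7–1 at x≈227.63 (right) → 2 crossings.
Draw: no edge straddles that height → 0 crossings.
Only Spur has an odd count, so the point is inside Spur.

Spur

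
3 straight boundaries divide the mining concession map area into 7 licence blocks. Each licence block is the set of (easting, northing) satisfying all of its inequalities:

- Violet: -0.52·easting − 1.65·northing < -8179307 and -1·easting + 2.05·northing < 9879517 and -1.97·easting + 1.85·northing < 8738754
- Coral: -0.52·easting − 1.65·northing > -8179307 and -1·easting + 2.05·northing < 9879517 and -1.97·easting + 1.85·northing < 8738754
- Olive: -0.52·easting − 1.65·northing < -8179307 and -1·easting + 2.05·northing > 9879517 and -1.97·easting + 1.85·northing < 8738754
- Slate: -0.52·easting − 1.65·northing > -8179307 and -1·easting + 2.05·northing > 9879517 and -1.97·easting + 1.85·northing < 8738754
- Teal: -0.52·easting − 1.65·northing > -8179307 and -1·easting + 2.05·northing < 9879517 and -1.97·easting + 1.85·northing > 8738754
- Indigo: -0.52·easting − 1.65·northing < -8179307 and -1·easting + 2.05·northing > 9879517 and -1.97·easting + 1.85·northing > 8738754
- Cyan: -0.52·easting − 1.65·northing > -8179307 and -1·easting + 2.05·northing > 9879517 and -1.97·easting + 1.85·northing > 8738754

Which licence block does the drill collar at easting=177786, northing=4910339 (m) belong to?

-0.52·177786 − 1.65·4910339 = -8194508.070, which is < -8179307
-1·177786 + 2.05·4910339 = 9888408.950, which is > 9879517
-1.97·177786 + 1.85·4910339 = 8733888.730, which is < 8738754
This sign pattern matches Olive.

Olive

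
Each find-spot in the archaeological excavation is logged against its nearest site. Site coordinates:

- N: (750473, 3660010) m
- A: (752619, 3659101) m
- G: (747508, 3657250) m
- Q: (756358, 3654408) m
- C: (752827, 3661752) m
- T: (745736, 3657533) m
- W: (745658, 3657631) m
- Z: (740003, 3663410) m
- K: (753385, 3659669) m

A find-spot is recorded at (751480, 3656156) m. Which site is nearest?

Squared distances to each site:
N: 15867365.000; A: 9970346.000; G: 16973620.000; Q: 26850388.000; C: 33129625.000; T: 34889665.000; W: 36071309.000; Z: 184342045.000; K: 15970194.000.
Minimum at A.

A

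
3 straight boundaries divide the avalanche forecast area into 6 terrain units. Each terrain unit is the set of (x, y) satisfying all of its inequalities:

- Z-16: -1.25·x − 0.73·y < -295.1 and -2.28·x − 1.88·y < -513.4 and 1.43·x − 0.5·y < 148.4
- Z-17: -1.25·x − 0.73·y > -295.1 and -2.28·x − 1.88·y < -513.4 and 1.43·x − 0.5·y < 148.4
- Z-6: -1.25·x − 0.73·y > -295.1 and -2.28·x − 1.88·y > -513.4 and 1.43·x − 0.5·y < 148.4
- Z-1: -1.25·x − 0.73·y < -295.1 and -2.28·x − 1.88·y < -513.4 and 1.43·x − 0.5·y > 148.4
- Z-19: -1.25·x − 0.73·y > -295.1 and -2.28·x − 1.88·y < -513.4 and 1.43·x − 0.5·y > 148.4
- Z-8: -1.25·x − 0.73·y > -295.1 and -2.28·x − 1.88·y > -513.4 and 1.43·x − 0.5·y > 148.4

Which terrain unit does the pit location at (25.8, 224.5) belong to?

-1.25·25.8 − 0.73·224.5 = -196.135, which is > -295.1
-2.28·25.8 − 1.88·224.5 = -480.884, which is > -513.4
1.43·25.8 − 0.5·224.5 = -75.356, which is < 148.4
This sign pattern matches Z-6.

Z-6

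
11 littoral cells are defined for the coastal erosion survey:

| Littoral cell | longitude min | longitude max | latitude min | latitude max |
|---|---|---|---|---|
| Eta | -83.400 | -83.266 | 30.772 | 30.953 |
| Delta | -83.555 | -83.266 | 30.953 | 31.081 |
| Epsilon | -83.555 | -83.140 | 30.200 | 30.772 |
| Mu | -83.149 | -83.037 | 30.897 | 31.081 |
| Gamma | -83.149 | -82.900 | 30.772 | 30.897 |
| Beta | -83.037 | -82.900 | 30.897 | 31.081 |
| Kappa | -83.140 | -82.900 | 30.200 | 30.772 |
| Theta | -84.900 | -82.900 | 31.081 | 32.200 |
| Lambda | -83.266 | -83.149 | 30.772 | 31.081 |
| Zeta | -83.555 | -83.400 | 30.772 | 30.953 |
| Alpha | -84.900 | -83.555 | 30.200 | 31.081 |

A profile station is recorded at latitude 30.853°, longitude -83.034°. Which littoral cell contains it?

Gamma

The point has longitude = -83.034 and latitude = 30.853.
Only Gamma satisfies -83.149 ≤ longitude ≤ -82.900 and 30.772 ≤ latitude ≤ 30.897.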